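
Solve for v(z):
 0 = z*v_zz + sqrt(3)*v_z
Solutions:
 v(z) = C1 + C2*z^(1 - sqrt(3))


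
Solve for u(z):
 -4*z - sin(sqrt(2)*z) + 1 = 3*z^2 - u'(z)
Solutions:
 u(z) = C1 + z^3 + 2*z^2 - z - sqrt(2)*cos(sqrt(2)*z)/2


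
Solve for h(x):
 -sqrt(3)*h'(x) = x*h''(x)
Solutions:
 h(x) = C1 + C2*x^(1 - sqrt(3))


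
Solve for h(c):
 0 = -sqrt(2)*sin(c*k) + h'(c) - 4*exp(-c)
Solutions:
 h(c) = C1 - 4*exp(-c) - sqrt(2)*cos(c*k)/k


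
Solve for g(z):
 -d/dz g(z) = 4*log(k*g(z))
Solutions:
 li(k*g(z))/k = C1 - 4*z


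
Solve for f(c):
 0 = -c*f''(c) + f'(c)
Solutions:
 f(c) = C1 + C2*c^2


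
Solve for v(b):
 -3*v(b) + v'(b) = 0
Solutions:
 v(b) = C1*exp(3*b)


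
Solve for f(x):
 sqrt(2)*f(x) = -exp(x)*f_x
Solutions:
 f(x) = C1*exp(sqrt(2)*exp(-x))


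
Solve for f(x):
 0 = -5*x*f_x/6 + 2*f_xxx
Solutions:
 f(x) = C1 + Integral(C2*airyai(90^(1/3)*x/6) + C3*airybi(90^(1/3)*x/6), x)


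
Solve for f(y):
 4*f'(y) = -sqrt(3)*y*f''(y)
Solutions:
 f(y) = C1 + C2*y^(1 - 4*sqrt(3)/3)


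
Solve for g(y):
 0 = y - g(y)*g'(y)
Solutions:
 g(y) = -sqrt(C1 + y^2)
 g(y) = sqrt(C1 + y^2)


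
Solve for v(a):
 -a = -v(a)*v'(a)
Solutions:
 v(a) = -sqrt(C1 + a^2)
 v(a) = sqrt(C1 + a^2)


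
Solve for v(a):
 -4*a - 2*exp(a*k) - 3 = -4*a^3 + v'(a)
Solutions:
 v(a) = C1 + a^4 - 2*a^2 - 3*a - 2*exp(a*k)/k


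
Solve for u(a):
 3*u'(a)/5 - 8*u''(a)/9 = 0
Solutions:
 u(a) = C1 + C2*exp(27*a/40)


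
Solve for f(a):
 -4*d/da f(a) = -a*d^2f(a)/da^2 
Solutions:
 f(a) = C1 + C2*a^5


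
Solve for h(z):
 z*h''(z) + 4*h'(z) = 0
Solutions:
 h(z) = C1 + C2/z^3


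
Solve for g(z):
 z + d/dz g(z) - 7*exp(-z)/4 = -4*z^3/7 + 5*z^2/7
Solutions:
 g(z) = C1 - z^4/7 + 5*z^3/21 - z^2/2 - 7*exp(-z)/4


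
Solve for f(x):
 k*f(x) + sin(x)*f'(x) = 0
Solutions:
 f(x) = C1*exp(k*(-log(cos(x) - 1) + log(cos(x) + 1))/2)


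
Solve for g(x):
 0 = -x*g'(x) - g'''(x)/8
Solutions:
 g(x) = C1 + Integral(C2*airyai(-2*x) + C3*airybi(-2*x), x)


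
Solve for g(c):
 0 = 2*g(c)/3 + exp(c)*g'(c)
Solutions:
 g(c) = C1*exp(2*exp(-c)/3)


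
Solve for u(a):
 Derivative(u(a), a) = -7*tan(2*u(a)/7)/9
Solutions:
 u(a) = -7*asin(C1*exp(-2*a/9))/2 + 7*pi/2
 u(a) = 7*asin(C1*exp(-2*a/9))/2


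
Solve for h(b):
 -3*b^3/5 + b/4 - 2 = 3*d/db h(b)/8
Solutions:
 h(b) = C1 - 2*b^4/5 + b^2/3 - 16*b/3


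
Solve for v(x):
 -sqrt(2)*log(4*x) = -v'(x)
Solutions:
 v(x) = C1 + sqrt(2)*x*log(x) - sqrt(2)*x + 2*sqrt(2)*x*log(2)


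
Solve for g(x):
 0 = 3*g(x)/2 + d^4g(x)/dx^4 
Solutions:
 g(x) = (C1*sin(6^(1/4)*x/2) + C2*cos(6^(1/4)*x/2))*exp(-6^(1/4)*x/2) + (C3*sin(6^(1/4)*x/2) + C4*cos(6^(1/4)*x/2))*exp(6^(1/4)*x/2)


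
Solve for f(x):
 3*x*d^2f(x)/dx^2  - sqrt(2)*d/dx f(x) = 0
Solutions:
 f(x) = C1 + C2*x^(sqrt(2)/3 + 1)


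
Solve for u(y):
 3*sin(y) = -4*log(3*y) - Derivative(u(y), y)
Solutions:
 u(y) = C1 - 4*y*log(y) - 4*y*log(3) + 4*y + 3*cos(y)


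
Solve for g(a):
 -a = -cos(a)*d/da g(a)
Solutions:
 g(a) = C1 + Integral(a/cos(a), a)


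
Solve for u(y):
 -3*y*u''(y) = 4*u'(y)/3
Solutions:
 u(y) = C1 + C2*y^(5/9)


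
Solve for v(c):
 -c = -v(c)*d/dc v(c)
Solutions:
 v(c) = -sqrt(C1 + c^2)
 v(c) = sqrt(C1 + c^2)


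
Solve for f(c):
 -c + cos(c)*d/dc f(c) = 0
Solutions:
 f(c) = C1 + Integral(c/cos(c), c)


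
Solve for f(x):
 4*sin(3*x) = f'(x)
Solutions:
 f(x) = C1 - 4*cos(3*x)/3


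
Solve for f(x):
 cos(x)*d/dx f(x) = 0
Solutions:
 f(x) = C1


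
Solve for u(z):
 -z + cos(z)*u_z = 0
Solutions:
 u(z) = C1 + Integral(z/cos(z), z)


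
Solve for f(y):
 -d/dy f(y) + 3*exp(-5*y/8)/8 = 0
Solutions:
 f(y) = C1 - 3*exp(-5*y/8)/5


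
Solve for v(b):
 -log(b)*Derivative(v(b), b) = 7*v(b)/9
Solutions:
 v(b) = C1*exp(-7*li(b)/9)


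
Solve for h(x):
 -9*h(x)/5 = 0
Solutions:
 h(x) = 0


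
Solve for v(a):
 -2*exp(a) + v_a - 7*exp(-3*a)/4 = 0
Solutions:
 v(a) = C1 + 2*exp(a) - 7*exp(-3*a)/12


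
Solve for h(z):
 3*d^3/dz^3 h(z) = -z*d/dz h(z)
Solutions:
 h(z) = C1 + Integral(C2*airyai(-3^(2/3)*z/3) + C3*airybi(-3^(2/3)*z/3), z)


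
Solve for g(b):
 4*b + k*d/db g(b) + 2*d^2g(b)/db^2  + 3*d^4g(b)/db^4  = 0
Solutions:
 g(b) = C1 + C2*exp(2^(1/3)*b*(-2^(1/3)*(9*k + sqrt(81*k^2 + 32))^(1/3) + 4/(9*k + sqrt(81*k^2 + 32))^(1/3))/6) + C3*exp(2^(1/3)*b*(2^(1/3)*(9*k + sqrt(81*k^2 + 32))^(1/3) - 2^(1/3)*sqrt(3)*I*(9*k + sqrt(81*k^2 + 32))^(1/3) + 16/((-1 + sqrt(3)*I)*(9*k + sqrt(81*k^2 + 32))^(1/3)))/12) + C4*exp(2^(1/3)*b*(2^(1/3)*(9*k + sqrt(81*k^2 + 32))^(1/3) + 2^(1/3)*sqrt(3)*I*(9*k + sqrt(81*k^2 + 32))^(1/3) - 16/((1 + sqrt(3)*I)*(9*k + sqrt(81*k^2 + 32))^(1/3)))/12) - 2*b^2/k + 8*b/k^2


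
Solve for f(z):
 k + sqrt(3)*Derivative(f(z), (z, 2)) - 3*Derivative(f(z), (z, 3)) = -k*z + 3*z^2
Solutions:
 f(z) = C1 + C2*z + C3*exp(sqrt(3)*z/3) + sqrt(3)*z^4/12 + z^3*(-sqrt(3)*k/18 + 1) + z^2*(-k/2 - sqrt(3)*k/6 + 3*sqrt(3))


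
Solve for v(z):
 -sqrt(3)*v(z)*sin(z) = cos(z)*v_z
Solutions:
 v(z) = C1*cos(z)^(sqrt(3))


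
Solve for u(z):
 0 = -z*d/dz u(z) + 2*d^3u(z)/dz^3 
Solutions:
 u(z) = C1 + Integral(C2*airyai(2^(2/3)*z/2) + C3*airybi(2^(2/3)*z/2), z)


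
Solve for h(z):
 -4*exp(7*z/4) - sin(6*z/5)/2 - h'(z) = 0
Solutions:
 h(z) = C1 - 16*exp(7*z/4)/7 + 5*cos(6*z/5)/12


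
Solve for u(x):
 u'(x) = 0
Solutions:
 u(x) = C1


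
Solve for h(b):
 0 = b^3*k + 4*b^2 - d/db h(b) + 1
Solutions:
 h(b) = C1 + b^4*k/4 + 4*b^3/3 + b


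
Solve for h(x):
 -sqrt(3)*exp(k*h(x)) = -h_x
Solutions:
 h(x) = Piecewise((log(-1/(C1*k + sqrt(3)*k*x))/k, Ne(k, 0)), (nan, True))
 h(x) = Piecewise((C1 + sqrt(3)*x, Eq(k, 0)), (nan, True))


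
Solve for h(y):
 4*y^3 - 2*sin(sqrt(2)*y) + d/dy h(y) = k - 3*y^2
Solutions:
 h(y) = C1 + k*y - y^4 - y^3 - sqrt(2)*cos(sqrt(2)*y)


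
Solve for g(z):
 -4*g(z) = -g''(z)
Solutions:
 g(z) = C1*exp(-2*z) + C2*exp(2*z)


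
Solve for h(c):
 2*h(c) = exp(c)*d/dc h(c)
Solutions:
 h(c) = C1*exp(-2*exp(-c))


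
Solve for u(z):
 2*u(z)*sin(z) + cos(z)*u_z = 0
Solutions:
 u(z) = C1*cos(z)^2


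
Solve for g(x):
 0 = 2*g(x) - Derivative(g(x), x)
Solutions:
 g(x) = C1*exp(2*x)


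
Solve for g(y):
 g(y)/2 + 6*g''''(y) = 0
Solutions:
 g(y) = (C1*sin(3^(3/4)*y/6) + C2*cos(3^(3/4)*y/6))*exp(-3^(3/4)*y/6) + (C3*sin(3^(3/4)*y/6) + C4*cos(3^(3/4)*y/6))*exp(3^(3/4)*y/6)


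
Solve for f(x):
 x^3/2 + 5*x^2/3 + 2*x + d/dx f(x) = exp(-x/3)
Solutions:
 f(x) = C1 - x^4/8 - 5*x^3/9 - x^2 - 3*exp(-x/3)


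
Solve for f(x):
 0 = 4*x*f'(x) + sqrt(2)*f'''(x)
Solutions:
 f(x) = C1 + Integral(C2*airyai(-sqrt(2)*x) + C3*airybi(-sqrt(2)*x), x)


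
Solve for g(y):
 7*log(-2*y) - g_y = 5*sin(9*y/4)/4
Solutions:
 g(y) = C1 + 7*y*log(-y) - 7*y + 7*y*log(2) + 5*cos(9*y/4)/9


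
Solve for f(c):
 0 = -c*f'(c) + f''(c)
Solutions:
 f(c) = C1 + C2*erfi(sqrt(2)*c/2)


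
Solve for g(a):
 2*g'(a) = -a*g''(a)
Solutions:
 g(a) = C1 + C2/a


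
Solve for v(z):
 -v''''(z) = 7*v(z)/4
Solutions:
 v(z) = (C1*sin(7^(1/4)*z/2) + C2*cos(7^(1/4)*z/2))*exp(-7^(1/4)*z/2) + (C3*sin(7^(1/4)*z/2) + C4*cos(7^(1/4)*z/2))*exp(7^(1/4)*z/2)


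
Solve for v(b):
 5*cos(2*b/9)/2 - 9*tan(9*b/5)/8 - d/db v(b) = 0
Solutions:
 v(b) = C1 + 5*log(cos(9*b/5))/8 + 45*sin(2*b/9)/4


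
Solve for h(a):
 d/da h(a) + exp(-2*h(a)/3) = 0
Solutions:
 h(a) = 3*log(-sqrt(C1 - a)) - 3*log(3) + 3*log(6)/2
 h(a) = 3*log(C1 - a)/2 - 3*log(3) + 3*log(6)/2


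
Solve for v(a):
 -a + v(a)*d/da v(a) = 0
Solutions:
 v(a) = -sqrt(C1 + a^2)
 v(a) = sqrt(C1 + a^2)


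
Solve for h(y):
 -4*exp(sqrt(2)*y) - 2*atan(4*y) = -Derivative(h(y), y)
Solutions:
 h(y) = C1 + 2*y*atan(4*y) + 2*sqrt(2)*exp(sqrt(2)*y) - log(16*y^2 + 1)/4


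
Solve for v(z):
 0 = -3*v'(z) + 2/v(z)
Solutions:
 v(z) = -sqrt(C1 + 12*z)/3
 v(z) = sqrt(C1 + 12*z)/3


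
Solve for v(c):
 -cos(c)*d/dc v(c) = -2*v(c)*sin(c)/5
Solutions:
 v(c) = C1/cos(c)^(2/5)


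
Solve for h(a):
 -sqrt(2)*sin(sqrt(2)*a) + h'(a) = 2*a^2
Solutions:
 h(a) = C1 + 2*a^3/3 - cos(sqrt(2)*a)


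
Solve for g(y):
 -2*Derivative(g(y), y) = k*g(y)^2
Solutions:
 g(y) = 2/(C1 + k*y)


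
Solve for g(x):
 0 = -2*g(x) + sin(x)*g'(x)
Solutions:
 g(x) = C1*(cos(x) - 1)/(cos(x) + 1)


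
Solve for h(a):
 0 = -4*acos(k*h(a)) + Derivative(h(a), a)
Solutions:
 Integral(1/acos(_y*k), (_y, h(a))) = C1 + 4*a


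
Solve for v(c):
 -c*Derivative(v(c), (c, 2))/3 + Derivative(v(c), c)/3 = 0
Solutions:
 v(c) = C1 + C2*c^2


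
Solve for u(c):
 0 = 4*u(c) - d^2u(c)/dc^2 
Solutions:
 u(c) = C1*exp(-2*c) + C2*exp(2*c)


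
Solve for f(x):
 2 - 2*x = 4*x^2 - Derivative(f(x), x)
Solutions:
 f(x) = C1 + 4*x^3/3 + x^2 - 2*x


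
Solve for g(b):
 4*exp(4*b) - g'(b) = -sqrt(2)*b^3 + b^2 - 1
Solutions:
 g(b) = C1 + sqrt(2)*b^4/4 - b^3/3 + b + exp(4*b)


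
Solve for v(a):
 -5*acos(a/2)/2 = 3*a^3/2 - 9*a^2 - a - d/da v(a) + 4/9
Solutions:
 v(a) = C1 + 3*a^4/8 - 3*a^3 - a^2/2 + 5*a*acos(a/2)/2 + 4*a/9 - 5*sqrt(4 - a^2)/2


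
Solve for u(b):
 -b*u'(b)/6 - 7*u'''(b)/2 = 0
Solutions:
 u(b) = C1 + Integral(C2*airyai(-21^(2/3)*b/21) + C3*airybi(-21^(2/3)*b/21), b)


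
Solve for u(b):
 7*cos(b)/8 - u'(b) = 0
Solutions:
 u(b) = C1 + 7*sin(b)/8


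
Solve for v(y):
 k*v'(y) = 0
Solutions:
 v(y) = C1


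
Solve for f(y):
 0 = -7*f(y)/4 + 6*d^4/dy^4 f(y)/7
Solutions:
 f(y) = C1*exp(-54^(1/4)*sqrt(7)*y/6) + C2*exp(54^(1/4)*sqrt(7)*y/6) + C3*sin(54^(1/4)*sqrt(7)*y/6) + C4*cos(54^(1/4)*sqrt(7)*y/6)


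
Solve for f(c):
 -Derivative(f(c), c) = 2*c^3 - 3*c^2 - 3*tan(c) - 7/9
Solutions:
 f(c) = C1 - c^4/2 + c^3 + 7*c/9 - 3*log(cos(c))


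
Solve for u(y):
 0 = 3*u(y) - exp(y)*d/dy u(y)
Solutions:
 u(y) = C1*exp(-3*exp(-y))


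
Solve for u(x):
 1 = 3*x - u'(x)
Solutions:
 u(x) = C1 + 3*x^2/2 - x


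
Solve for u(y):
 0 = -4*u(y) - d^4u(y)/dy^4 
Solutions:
 u(y) = (C1*sin(y) + C2*cos(y))*exp(-y) + (C3*sin(y) + C4*cos(y))*exp(y)


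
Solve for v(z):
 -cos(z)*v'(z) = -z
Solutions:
 v(z) = C1 + Integral(z/cos(z), z)


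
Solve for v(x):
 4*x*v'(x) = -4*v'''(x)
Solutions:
 v(x) = C1 + Integral(C2*airyai(-x) + C3*airybi(-x), x)


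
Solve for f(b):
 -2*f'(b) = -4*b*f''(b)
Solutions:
 f(b) = C1 + C2*b^(3/2)


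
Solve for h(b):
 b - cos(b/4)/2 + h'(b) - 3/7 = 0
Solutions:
 h(b) = C1 - b^2/2 + 3*b/7 + 2*sin(b/4)


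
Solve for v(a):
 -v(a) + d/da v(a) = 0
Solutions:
 v(a) = C1*exp(a)


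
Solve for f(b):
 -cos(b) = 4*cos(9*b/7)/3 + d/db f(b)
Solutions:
 f(b) = C1 - sin(b) - 28*sin(9*b/7)/27


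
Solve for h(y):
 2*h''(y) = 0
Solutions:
 h(y) = C1 + C2*y


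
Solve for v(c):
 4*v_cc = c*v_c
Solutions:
 v(c) = C1 + C2*erfi(sqrt(2)*c/4)


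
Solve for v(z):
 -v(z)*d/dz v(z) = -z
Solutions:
 v(z) = -sqrt(C1 + z^2)
 v(z) = sqrt(C1 + z^2)


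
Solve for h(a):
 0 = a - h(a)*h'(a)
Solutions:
 h(a) = -sqrt(C1 + a^2)
 h(a) = sqrt(C1 + a^2)


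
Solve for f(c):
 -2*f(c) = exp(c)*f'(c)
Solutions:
 f(c) = C1*exp(2*exp(-c))


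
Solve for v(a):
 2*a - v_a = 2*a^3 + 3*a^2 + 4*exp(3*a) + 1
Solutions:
 v(a) = C1 - a^4/2 - a^3 + a^2 - a - 4*exp(3*a)/3


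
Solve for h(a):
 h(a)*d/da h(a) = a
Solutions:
 h(a) = -sqrt(C1 + a^2)
 h(a) = sqrt(C1 + a^2)


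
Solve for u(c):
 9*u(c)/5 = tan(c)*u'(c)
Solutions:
 u(c) = C1*sin(c)^(9/5)


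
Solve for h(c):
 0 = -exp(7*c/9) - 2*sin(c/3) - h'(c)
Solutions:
 h(c) = C1 - 9*exp(7*c/9)/7 + 6*cos(c/3)


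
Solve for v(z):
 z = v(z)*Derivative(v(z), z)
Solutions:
 v(z) = -sqrt(C1 + z^2)
 v(z) = sqrt(C1 + z^2)


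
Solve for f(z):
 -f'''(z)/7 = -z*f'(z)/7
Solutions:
 f(z) = C1 + Integral(C2*airyai(z) + C3*airybi(z), z)


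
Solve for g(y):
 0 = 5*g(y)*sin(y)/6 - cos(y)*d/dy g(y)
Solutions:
 g(y) = C1/cos(y)^(5/6)


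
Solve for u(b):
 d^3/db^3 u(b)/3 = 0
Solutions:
 u(b) = C1 + C2*b + C3*b^2


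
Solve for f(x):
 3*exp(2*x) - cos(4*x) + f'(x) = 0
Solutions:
 f(x) = C1 - 3*exp(2*x)/2 + sin(4*x)/4


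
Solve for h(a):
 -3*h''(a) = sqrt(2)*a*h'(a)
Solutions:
 h(a) = C1 + C2*erf(2^(3/4)*sqrt(3)*a/6)


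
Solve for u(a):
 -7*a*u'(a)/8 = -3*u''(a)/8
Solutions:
 u(a) = C1 + C2*erfi(sqrt(42)*a/6)


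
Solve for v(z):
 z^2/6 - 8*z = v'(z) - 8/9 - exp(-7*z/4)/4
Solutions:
 v(z) = C1 + z^3/18 - 4*z^2 + 8*z/9 - exp(-7*z/4)/7


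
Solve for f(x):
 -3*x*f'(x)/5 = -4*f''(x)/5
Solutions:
 f(x) = C1 + C2*erfi(sqrt(6)*x/4)


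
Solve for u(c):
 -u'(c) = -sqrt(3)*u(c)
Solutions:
 u(c) = C1*exp(sqrt(3)*c)


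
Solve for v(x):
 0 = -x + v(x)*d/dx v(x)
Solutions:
 v(x) = -sqrt(C1 + x^2)
 v(x) = sqrt(C1 + x^2)


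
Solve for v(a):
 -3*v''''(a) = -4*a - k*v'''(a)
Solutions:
 v(a) = C1 + C2*a + C3*a^2 + C4*exp(a*k/3) - a^4/(6*k) - 2*a^3/k^2


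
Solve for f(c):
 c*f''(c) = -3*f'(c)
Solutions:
 f(c) = C1 + C2/c^2


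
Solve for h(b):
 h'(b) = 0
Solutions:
 h(b) = C1


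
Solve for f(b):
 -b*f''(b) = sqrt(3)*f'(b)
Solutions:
 f(b) = C1 + C2*b^(1 - sqrt(3))


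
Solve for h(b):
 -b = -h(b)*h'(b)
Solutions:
 h(b) = -sqrt(C1 + b^2)
 h(b) = sqrt(C1 + b^2)


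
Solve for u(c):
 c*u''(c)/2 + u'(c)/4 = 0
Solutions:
 u(c) = C1 + C2*sqrt(c)


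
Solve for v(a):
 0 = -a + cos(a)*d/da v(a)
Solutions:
 v(a) = C1 + Integral(a/cos(a), a)


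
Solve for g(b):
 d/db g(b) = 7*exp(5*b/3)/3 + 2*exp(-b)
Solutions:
 g(b) = C1 + 7*exp(5*b/3)/5 - 2*exp(-b)


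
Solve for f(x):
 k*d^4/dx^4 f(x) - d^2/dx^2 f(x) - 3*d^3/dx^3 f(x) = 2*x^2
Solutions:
 f(x) = C1 + C2*x + C3*exp(x*(3 - sqrt(4*k + 9))/(2*k)) + C4*exp(x*(sqrt(4*k + 9) + 3)/(2*k)) - x^4/6 + 2*x^3 + 2*x^2*(-k - 9)


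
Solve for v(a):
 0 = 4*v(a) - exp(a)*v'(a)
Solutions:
 v(a) = C1*exp(-4*exp(-a))


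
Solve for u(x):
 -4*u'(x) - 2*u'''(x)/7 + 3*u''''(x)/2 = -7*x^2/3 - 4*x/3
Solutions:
 u(x) = C1 + C2*exp(x*(-2^(2/3)*(63*sqrt(1751001) + 83365)^(1/3) - 8*2^(1/3)/(63*sqrt(1751001) + 83365)^(1/3) + 8)/126)*sin(2^(1/3)*sqrt(3)*x*(-2^(1/3)*(63*sqrt(1751001) + 83365)^(1/3) + 8/(63*sqrt(1751001) + 83365)^(1/3))/126) + C3*exp(x*(-2^(2/3)*(63*sqrt(1751001) + 83365)^(1/3) - 8*2^(1/3)/(63*sqrt(1751001) + 83365)^(1/3) + 8)/126)*cos(2^(1/3)*sqrt(3)*x*(-2^(1/3)*(63*sqrt(1751001) + 83365)^(1/3) + 8/(63*sqrt(1751001) + 83365)^(1/3))/126) + C4*exp(x*(8*2^(1/3)/(63*sqrt(1751001) + 83365)^(1/3) + 4 + 2^(2/3)*(63*sqrt(1751001) + 83365)^(1/3))/63) + 7*x^3/36 + x^2/6 - x/12


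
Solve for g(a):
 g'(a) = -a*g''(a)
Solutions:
 g(a) = C1 + C2*log(a)


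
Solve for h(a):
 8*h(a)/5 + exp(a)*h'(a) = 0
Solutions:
 h(a) = C1*exp(8*exp(-a)/5)


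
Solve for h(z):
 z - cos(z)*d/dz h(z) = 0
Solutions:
 h(z) = C1 + Integral(z/cos(z), z)


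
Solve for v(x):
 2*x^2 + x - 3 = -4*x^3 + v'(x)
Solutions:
 v(x) = C1 + x^4 + 2*x^3/3 + x^2/2 - 3*x


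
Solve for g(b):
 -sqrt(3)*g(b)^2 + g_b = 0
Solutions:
 g(b) = -1/(C1 + sqrt(3)*b)


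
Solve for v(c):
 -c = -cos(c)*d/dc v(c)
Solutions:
 v(c) = C1 + Integral(c/cos(c), c)


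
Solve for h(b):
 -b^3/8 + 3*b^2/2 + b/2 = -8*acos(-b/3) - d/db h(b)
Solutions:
 h(b) = C1 + b^4/32 - b^3/2 - b^2/4 - 8*b*acos(-b/3) - 8*sqrt(9 - b^2)


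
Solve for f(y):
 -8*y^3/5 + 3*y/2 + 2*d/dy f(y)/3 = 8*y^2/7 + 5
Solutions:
 f(y) = C1 + 3*y^4/5 + 4*y^3/7 - 9*y^2/8 + 15*y/2


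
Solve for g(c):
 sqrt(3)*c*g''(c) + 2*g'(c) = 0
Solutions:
 g(c) = C1 + C2*c^(1 - 2*sqrt(3)/3)


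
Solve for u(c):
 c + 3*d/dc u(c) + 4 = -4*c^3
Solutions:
 u(c) = C1 - c^4/3 - c^2/6 - 4*c/3


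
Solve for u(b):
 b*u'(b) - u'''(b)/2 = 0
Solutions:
 u(b) = C1 + Integral(C2*airyai(2^(1/3)*b) + C3*airybi(2^(1/3)*b), b)


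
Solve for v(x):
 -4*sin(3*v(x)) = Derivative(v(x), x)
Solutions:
 v(x) = -acos((-C1 - exp(24*x))/(C1 - exp(24*x)))/3 + 2*pi/3
 v(x) = acos((-C1 - exp(24*x))/(C1 - exp(24*x)))/3


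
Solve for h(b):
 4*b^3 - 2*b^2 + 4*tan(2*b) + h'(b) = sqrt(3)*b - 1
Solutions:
 h(b) = C1 - b^4 + 2*b^3/3 + sqrt(3)*b^2/2 - b + 2*log(cos(2*b))


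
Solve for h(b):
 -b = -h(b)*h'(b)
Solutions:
 h(b) = -sqrt(C1 + b^2)
 h(b) = sqrt(C1 + b^2)


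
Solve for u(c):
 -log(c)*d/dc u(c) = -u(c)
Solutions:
 u(c) = C1*exp(li(c))


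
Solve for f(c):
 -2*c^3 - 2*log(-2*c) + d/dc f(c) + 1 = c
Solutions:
 f(c) = C1 + c^4/2 + c^2/2 + 2*c*log(-c) + c*(-3 + 2*log(2))


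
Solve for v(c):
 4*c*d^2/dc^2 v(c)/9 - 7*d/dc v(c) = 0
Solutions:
 v(c) = C1 + C2*c^(67/4)


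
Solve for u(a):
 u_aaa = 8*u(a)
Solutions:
 u(a) = C3*exp(2*a) + (C1*sin(sqrt(3)*a) + C2*cos(sqrt(3)*a))*exp(-a)


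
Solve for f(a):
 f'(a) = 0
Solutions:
 f(a) = C1


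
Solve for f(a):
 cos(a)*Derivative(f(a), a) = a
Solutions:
 f(a) = C1 + Integral(a/cos(a), a)


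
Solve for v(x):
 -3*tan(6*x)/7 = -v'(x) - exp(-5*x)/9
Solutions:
 v(x) = C1 + log(tan(6*x)^2 + 1)/28 + exp(-5*x)/45


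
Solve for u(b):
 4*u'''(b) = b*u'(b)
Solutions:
 u(b) = C1 + Integral(C2*airyai(2^(1/3)*b/2) + C3*airybi(2^(1/3)*b/2), b)


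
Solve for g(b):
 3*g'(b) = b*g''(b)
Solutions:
 g(b) = C1 + C2*b^4


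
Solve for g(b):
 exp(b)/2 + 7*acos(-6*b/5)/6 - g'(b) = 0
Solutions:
 g(b) = C1 + 7*b*acos(-6*b/5)/6 + 7*sqrt(25 - 36*b^2)/36 + exp(b)/2


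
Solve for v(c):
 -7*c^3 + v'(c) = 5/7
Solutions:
 v(c) = C1 + 7*c^4/4 + 5*c/7


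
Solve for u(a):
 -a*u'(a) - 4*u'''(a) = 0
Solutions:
 u(a) = C1 + Integral(C2*airyai(-2^(1/3)*a/2) + C3*airybi(-2^(1/3)*a/2), a)


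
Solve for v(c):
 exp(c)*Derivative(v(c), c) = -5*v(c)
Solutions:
 v(c) = C1*exp(5*exp(-c))


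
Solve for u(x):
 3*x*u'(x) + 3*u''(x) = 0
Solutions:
 u(x) = C1 + C2*erf(sqrt(2)*x/2)


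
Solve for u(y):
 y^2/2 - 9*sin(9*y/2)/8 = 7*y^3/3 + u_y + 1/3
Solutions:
 u(y) = C1 - 7*y^4/12 + y^3/6 - y/3 + cos(9*y/2)/4


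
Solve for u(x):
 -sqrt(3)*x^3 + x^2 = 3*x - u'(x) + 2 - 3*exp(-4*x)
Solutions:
 u(x) = C1 + sqrt(3)*x^4/4 - x^3/3 + 3*x^2/2 + 2*x + 3*exp(-4*x)/4


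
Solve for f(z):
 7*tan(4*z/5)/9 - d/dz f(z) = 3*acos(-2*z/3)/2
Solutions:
 f(z) = C1 - 3*z*acos(-2*z/3)/2 - 3*sqrt(9 - 4*z^2)/4 - 35*log(cos(4*z/5))/36


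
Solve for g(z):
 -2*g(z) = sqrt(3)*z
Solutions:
 g(z) = -sqrt(3)*z/2


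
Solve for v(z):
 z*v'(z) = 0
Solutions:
 v(z) = C1


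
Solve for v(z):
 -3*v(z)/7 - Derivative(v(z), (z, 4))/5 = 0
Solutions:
 v(z) = (C1*sin(15^(1/4)*sqrt(2)*7^(3/4)*z/14) + C2*cos(15^(1/4)*sqrt(2)*7^(3/4)*z/14))*exp(-15^(1/4)*sqrt(2)*7^(3/4)*z/14) + (C3*sin(15^(1/4)*sqrt(2)*7^(3/4)*z/14) + C4*cos(15^(1/4)*sqrt(2)*7^(3/4)*z/14))*exp(15^(1/4)*sqrt(2)*7^(3/4)*z/14)


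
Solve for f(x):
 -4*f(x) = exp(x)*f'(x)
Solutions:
 f(x) = C1*exp(4*exp(-x))


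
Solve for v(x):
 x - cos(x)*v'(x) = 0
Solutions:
 v(x) = C1 + Integral(x/cos(x), x)


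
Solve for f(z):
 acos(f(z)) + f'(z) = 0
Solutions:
 Integral(1/acos(_y), (_y, f(z))) = C1 - z


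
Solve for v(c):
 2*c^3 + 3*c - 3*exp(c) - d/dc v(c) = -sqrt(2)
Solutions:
 v(c) = C1 + c^4/2 + 3*c^2/2 + sqrt(2)*c - 3*exp(c)


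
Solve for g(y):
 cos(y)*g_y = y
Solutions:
 g(y) = C1 + Integral(y/cos(y), y)


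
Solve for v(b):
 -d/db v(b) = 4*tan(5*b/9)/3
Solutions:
 v(b) = C1 + 12*log(cos(5*b/9))/5


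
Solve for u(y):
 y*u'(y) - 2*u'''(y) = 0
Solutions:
 u(y) = C1 + Integral(C2*airyai(2^(2/3)*y/2) + C3*airybi(2^(2/3)*y/2), y)


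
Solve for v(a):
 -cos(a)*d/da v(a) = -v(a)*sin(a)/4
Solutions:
 v(a) = C1/cos(a)^(1/4)


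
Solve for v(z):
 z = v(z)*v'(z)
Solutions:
 v(z) = -sqrt(C1 + z^2)
 v(z) = sqrt(C1 + z^2)


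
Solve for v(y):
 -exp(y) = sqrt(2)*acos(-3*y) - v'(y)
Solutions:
 v(y) = C1 + sqrt(2)*(y*acos(-3*y) + sqrt(1 - 9*y^2)/3) + exp(y)


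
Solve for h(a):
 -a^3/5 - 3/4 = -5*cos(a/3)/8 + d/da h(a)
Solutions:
 h(a) = C1 - a^4/20 - 3*a/4 + 15*sin(a/3)/8


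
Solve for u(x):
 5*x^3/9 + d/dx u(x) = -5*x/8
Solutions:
 u(x) = C1 - 5*x^4/36 - 5*x^2/16


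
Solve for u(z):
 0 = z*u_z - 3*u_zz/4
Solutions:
 u(z) = C1 + C2*erfi(sqrt(6)*z/3)


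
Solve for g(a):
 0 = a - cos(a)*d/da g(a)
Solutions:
 g(a) = C1 + Integral(a/cos(a), a)


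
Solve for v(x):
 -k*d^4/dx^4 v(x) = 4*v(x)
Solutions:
 v(x) = C1*exp(-sqrt(2)*x*(-1/k)^(1/4)) + C2*exp(sqrt(2)*x*(-1/k)^(1/4)) + C3*exp(-sqrt(2)*I*x*(-1/k)^(1/4)) + C4*exp(sqrt(2)*I*x*(-1/k)^(1/4))


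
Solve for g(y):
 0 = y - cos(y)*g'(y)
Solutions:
 g(y) = C1 + Integral(y/cos(y), y)


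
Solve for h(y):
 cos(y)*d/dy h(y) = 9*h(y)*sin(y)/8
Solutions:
 h(y) = C1/cos(y)^(9/8)


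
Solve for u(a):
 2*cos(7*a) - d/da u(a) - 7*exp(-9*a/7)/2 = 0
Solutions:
 u(a) = C1 + 2*sin(7*a)/7 + 49*exp(-9*a/7)/18


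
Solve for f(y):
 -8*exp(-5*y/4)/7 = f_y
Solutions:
 f(y) = C1 + 32*exp(-5*y/4)/35


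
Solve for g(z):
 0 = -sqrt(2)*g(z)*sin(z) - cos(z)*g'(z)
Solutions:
 g(z) = C1*cos(z)^(sqrt(2))


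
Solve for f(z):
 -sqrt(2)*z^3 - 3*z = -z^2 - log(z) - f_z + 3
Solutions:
 f(z) = C1 + sqrt(2)*z^4/4 - z^3/3 + 3*z^2/2 - z*log(z) + 4*z


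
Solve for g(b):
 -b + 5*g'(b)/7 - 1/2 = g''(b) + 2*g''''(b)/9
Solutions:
 g(b) = C1 + C2*exp(-b*(-7*28^(1/3)*3^(2/3)/(15 + sqrt(519))^(1/3) + 294^(1/3)*(15 + sqrt(519))^(1/3))/28)*sin(3^(1/6)*b*(21*28^(1/3)/(15 + sqrt(519))^(1/3) + 3^(2/3)*98^(1/3)*(15 + sqrt(519))^(1/3))/28) + C3*exp(-b*(-7*28^(1/3)*3^(2/3)/(15 + sqrt(519))^(1/3) + 294^(1/3)*(15 + sqrt(519))^(1/3))/28)*cos(3^(1/6)*b*(21*28^(1/3)/(15 + sqrt(519))^(1/3) + 3^(2/3)*98^(1/3)*(15 + sqrt(519))^(1/3))/28) + C4*exp(b*(-7*28^(1/3)*3^(2/3)/(15 + sqrt(519))^(1/3) + 294^(1/3)*(15 + sqrt(519))^(1/3))/14) + 7*b^2/10 + 133*b/50


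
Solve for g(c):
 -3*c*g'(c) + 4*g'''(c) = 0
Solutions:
 g(c) = C1 + Integral(C2*airyai(6^(1/3)*c/2) + C3*airybi(6^(1/3)*c/2), c)


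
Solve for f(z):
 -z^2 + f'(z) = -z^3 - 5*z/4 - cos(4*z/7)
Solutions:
 f(z) = C1 - z^4/4 + z^3/3 - 5*z^2/8 - 7*sin(4*z/7)/4


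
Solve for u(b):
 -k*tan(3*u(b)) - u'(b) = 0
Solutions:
 u(b) = -asin(C1*exp(-3*b*k))/3 + pi/3
 u(b) = asin(C1*exp(-3*b*k))/3


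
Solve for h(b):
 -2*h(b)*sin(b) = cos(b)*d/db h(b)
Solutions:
 h(b) = C1*cos(b)^2


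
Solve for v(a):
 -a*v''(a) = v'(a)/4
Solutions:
 v(a) = C1 + C2*a^(3/4)


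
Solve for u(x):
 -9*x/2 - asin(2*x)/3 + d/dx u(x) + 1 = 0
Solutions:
 u(x) = C1 + 9*x^2/4 + x*asin(2*x)/3 - x + sqrt(1 - 4*x^2)/6


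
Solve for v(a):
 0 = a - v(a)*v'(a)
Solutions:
 v(a) = -sqrt(C1 + a^2)
 v(a) = sqrt(C1 + a^2)


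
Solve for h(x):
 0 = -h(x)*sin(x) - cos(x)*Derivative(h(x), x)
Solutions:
 h(x) = C1*cos(x)


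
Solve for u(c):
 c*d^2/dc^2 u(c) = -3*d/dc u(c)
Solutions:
 u(c) = C1 + C2/c^2


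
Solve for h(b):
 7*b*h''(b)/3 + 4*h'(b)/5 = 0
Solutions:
 h(b) = C1 + C2*b^(23/35)


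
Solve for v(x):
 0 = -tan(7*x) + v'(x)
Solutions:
 v(x) = C1 - log(cos(7*x))/7


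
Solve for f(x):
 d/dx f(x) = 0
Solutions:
 f(x) = C1


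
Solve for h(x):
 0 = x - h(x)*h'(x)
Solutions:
 h(x) = -sqrt(C1 + x^2)
 h(x) = sqrt(C1 + x^2)


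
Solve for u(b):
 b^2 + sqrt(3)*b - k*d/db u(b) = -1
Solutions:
 u(b) = C1 + b^3/(3*k) + sqrt(3)*b^2/(2*k) + b/k


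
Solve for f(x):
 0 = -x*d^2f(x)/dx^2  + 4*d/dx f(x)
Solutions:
 f(x) = C1 + C2*x^5


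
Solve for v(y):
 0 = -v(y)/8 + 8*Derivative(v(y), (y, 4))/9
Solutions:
 v(y) = C1*exp(-sqrt(6)*y/4) + C2*exp(sqrt(6)*y/4) + C3*sin(sqrt(6)*y/4) + C4*cos(sqrt(6)*y/4)


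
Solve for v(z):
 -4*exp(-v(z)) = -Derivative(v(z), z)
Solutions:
 v(z) = log(C1 + 4*z)


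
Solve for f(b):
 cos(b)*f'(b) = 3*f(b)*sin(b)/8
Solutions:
 f(b) = C1/cos(b)^(3/8)


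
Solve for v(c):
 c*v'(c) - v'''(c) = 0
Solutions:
 v(c) = C1 + Integral(C2*airyai(c) + C3*airybi(c), c)


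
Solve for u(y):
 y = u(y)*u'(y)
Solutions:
 u(y) = -sqrt(C1 + y^2)
 u(y) = sqrt(C1 + y^2)


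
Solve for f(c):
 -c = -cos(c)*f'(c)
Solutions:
 f(c) = C1 + Integral(c/cos(c), c)


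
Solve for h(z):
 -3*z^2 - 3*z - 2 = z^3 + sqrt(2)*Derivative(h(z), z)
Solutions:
 h(z) = C1 - sqrt(2)*z^4/8 - sqrt(2)*z^3/2 - 3*sqrt(2)*z^2/4 - sqrt(2)*z


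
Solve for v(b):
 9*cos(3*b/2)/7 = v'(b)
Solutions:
 v(b) = C1 + 6*sin(3*b/2)/7


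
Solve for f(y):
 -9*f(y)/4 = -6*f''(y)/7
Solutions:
 f(y) = C1*exp(-sqrt(42)*y/4) + C2*exp(sqrt(42)*y/4)


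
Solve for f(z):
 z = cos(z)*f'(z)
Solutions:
 f(z) = C1 + Integral(z/cos(z), z)


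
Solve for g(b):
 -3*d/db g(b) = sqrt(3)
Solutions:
 g(b) = C1 - sqrt(3)*b/3


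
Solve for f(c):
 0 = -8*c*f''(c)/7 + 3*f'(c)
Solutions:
 f(c) = C1 + C2*c^(29/8)


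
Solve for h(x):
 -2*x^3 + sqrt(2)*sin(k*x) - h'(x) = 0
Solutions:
 h(x) = C1 - x^4/2 - sqrt(2)*cos(k*x)/k


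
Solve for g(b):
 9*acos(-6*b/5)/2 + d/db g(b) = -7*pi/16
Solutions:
 g(b) = C1 - 9*b*acos(-6*b/5)/2 - 7*pi*b/16 - 3*sqrt(25 - 36*b^2)/4


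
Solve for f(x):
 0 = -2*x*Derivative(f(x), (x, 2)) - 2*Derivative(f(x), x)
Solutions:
 f(x) = C1 + C2*log(x)


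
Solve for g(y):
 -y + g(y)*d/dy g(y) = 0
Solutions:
 g(y) = -sqrt(C1 + y^2)
 g(y) = sqrt(C1 + y^2)


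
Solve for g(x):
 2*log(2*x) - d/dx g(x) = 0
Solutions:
 g(x) = C1 + 2*x*log(x) - 2*x + x*log(4)


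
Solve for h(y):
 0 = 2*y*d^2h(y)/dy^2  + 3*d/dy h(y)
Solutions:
 h(y) = C1 + C2/sqrt(y)


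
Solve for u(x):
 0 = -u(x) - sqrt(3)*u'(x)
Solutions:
 u(x) = C1*exp(-sqrt(3)*x/3)


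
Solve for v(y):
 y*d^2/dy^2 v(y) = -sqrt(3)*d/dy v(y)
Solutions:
 v(y) = C1 + C2*y^(1 - sqrt(3))


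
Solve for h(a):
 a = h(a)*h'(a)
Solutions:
 h(a) = -sqrt(C1 + a^2)
 h(a) = sqrt(C1 + a^2)


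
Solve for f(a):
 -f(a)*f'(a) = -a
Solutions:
 f(a) = -sqrt(C1 + a^2)
 f(a) = sqrt(C1 + a^2)


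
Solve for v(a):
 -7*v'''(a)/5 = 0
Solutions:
 v(a) = C1 + C2*a + C3*a^2


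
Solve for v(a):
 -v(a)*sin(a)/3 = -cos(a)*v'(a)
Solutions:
 v(a) = C1/cos(a)^(1/3)


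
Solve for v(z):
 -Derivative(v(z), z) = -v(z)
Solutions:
 v(z) = C1*exp(z)


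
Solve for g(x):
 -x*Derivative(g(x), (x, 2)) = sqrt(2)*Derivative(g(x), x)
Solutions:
 g(x) = C1 + C2*x^(1 - sqrt(2))


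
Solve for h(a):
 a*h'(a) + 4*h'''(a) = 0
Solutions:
 h(a) = C1 + Integral(C2*airyai(-2^(1/3)*a/2) + C3*airybi(-2^(1/3)*a/2), a)


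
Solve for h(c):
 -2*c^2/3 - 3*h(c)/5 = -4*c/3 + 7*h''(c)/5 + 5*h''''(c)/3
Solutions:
 h(c) = -10*c^2/9 + 20*c/9 + (C1*sin(sqrt(51)*c/10) + C2*cos(sqrt(51)*c/10))*exp(-3*c/10) + (C3*sin(sqrt(51)*c/10) + C4*cos(sqrt(51)*c/10))*exp(3*c/10) + 140/27


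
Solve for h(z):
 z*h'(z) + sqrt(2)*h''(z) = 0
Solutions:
 h(z) = C1 + C2*erf(2^(1/4)*z/2)


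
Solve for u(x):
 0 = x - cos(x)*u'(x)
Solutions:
 u(x) = C1 + Integral(x/cos(x), x)


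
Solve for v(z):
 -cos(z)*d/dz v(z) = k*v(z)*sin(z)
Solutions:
 v(z) = C1*exp(k*log(cos(z)))


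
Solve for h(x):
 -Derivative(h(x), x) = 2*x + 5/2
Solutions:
 h(x) = C1 - x^2 - 5*x/2


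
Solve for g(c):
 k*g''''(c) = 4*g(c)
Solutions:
 g(c) = C1*exp(-sqrt(2)*c*(1/k)^(1/4)) + C2*exp(sqrt(2)*c*(1/k)^(1/4)) + C3*exp(-sqrt(2)*I*c*(1/k)^(1/4)) + C4*exp(sqrt(2)*I*c*(1/k)^(1/4))


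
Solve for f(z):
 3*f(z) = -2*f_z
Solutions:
 f(z) = C1*exp(-3*z/2)


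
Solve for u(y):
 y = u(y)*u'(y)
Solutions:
 u(y) = -sqrt(C1 + y^2)
 u(y) = sqrt(C1 + y^2)


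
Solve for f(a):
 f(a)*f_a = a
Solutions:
 f(a) = -sqrt(C1 + a^2)
 f(a) = sqrt(C1 + a^2)


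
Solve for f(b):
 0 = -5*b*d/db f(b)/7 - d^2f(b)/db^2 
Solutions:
 f(b) = C1 + C2*erf(sqrt(70)*b/14)


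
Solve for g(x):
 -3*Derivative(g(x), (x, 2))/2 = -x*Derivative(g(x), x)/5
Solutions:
 g(x) = C1 + C2*erfi(sqrt(15)*x/15)


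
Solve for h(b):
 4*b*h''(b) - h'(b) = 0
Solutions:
 h(b) = C1 + C2*b^(5/4)


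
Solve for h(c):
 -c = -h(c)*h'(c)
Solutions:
 h(c) = -sqrt(C1 + c^2)
 h(c) = sqrt(C1 + c^2)


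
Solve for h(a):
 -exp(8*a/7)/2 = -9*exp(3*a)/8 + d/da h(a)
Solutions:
 h(a) = C1 - 7*exp(8*a/7)/16 + 3*exp(3*a)/8


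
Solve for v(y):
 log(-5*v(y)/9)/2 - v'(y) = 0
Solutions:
 -2*Integral(1/(log(-_y) - 2*log(3) + log(5)), (_y, v(y))) = C1 - y


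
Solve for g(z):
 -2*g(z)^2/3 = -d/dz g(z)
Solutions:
 g(z) = -3/(C1 + 2*z)


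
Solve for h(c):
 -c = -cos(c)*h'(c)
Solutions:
 h(c) = C1 + Integral(c/cos(c), c)


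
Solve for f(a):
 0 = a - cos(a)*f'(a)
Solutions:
 f(a) = C1 + Integral(a/cos(a), a)


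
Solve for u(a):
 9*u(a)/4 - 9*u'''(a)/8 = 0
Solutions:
 u(a) = C3*exp(2^(1/3)*a) + (C1*sin(2^(1/3)*sqrt(3)*a/2) + C2*cos(2^(1/3)*sqrt(3)*a/2))*exp(-2^(1/3)*a/2)


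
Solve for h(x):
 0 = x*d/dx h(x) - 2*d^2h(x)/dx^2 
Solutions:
 h(x) = C1 + C2*erfi(x/2)


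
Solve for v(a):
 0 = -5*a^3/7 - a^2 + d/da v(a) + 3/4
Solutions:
 v(a) = C1 + 5*a^4/28 + a^3/3 - 3*a/4


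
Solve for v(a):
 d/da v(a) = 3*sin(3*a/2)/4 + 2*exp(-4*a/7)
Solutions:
 v(a) = C1 - cos(3*a/2)/2 - 7*exp(-4*a/7)/2


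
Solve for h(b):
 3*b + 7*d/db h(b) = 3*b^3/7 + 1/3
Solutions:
 h(b) = C1 + 3*b^4/196 - 3*b^2/14 + b/21


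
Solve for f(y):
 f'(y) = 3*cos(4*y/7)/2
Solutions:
 f(y) = C1 + 21*sin(4*y/7)/8


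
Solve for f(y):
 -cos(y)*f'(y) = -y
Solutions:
 f(y) = C1 + Integral(y/cos(y), y)


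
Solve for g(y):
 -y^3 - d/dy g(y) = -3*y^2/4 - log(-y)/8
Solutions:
 g(y) = C1 - y^4/4 + y^3/4 + y*log(-y)/8 - y/8


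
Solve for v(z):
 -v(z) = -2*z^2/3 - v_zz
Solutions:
 v(z) = C1*exp(-z) + C2*exp(z) + 2*z^2/3 + 4/3


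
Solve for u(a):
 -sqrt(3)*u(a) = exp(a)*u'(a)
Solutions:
 u(a) = C1*exp(sqrt(3)*exp(-a))


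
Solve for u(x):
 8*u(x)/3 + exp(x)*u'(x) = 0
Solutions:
 u(x) = C1*exp(8*exp(-x)/3)


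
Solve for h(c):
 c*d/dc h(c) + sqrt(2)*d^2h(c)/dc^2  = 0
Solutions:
 h(c) = C1 + C2*erf(2^(1/4)*c/2)


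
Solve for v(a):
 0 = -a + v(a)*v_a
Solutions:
 v(a) = -sqrt(C1 + a^2)
 v(a) = sqrt(C1 + a^2)


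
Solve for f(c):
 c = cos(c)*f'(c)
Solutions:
 f(c) = C1 + Integral(c/cos(c), c)


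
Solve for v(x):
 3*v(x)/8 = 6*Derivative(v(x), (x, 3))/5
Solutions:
 v(x) = C3*exp(2^(2/3)*5^(1/3)*x/4) + (C1*sin(2^(2/3)*sqrt(3)*5^(1/3)*x/8) + C2*cos(2^(2/3)*sqrt(3)*5^(1/3)*x/8))*exp(-2^(2/3)*5^(1/3)*x/8)


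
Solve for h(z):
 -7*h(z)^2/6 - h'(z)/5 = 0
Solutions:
 h(z) = 6/(C1 + 35*z)


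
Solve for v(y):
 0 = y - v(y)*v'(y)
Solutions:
 v(y) = -sqrt(C1 + y^2)
 v(y) = sqrt(C1 + y^2)


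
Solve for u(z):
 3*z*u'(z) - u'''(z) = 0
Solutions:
 u(z) = C1 + Integral(C2*airyai(3^(1/3)*z) + C3*airybi(3^(1/3)*z), z)


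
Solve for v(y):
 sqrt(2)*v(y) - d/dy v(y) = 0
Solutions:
 v(y) = C1*exp(sqrt(2)*y)


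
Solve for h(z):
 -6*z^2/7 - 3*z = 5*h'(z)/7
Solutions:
 h(z) = C1 - 2*z^3/5 - 21*z^2/10


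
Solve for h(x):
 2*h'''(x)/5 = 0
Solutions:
 h(x) = C1 + C2*x + C3*x^2


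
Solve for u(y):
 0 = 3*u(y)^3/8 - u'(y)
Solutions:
 u(y) = -2*sqrt(-1/(C1 + 3*y))
 u(y) = 2*sqrt(-1/(C1 + 3*y))


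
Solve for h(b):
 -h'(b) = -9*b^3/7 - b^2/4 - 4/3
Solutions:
 h(b) = C1 + 9*b^4/28 + b^3/12 + 4*b/3


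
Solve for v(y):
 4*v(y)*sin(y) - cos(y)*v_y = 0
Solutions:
 v(y) = C1/cos(y)^4


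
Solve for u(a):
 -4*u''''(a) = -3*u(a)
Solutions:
 u(a) = C1*exp(-sqrt(2)*3^(1/4)*a/2) + C2*exp(sqrt(2)*3^(1/4)*a/2) + C3*sin(sqrt(2)*3^(1/4)*a/2) + C4*cos(sqrt(2)*3^(1/4)*a/2)


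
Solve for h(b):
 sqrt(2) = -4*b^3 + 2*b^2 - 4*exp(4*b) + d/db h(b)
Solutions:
 h(b) = C1 + b^4 - 2*b^3/3 + sqrt(2)*b + exp(4*b)


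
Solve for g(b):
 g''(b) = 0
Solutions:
 g(b) = C1 + C2*b


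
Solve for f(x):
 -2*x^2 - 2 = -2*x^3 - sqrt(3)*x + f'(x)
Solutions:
 f(x) = C1 + x^4/2 - 2*x^3/3 + sqrt(3)*x^2/2 - 2*x


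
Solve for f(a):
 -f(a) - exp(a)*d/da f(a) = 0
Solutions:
 f(a) = C1*exp(exp(-a))


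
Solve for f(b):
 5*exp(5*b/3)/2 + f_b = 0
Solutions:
 f(b) = C1 - 3*exp(5*b/3)/2


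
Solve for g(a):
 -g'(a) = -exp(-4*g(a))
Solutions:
 g(a) = log(-I*(C1 + 4*a)^(1/4))
 g(a) = log(I*(C1 + 4*a)^(1/4))
 g(a) = log(-(C1 + 4*a)^(1/4))
 g(a) = log(C1 + 4*a)/4


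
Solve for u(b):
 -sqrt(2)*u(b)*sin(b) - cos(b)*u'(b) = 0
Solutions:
 u(b) = C1*cos(b)^(sqrt(2))


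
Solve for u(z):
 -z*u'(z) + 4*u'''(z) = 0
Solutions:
 u(z) = C1 + Integral(C2*airyai(2^(1/3)*z/2) + C3*airybi(2^(1/3)*z/2), z)


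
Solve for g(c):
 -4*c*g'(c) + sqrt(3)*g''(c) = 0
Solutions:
 g(c) = C1 + C2*erfi(sqrt(2)*3^(3/4)*c/3)


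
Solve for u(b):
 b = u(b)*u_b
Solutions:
 u(b) = -sqrt(C1 + b^2)
 u(b) = sqrt(C1 + b^2)


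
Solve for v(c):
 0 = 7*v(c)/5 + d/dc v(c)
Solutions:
 v(c) = C1*exp(-7*c/5)


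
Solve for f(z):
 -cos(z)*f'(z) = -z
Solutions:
 f(z) = C1 + Integral(z/cos(z), z)


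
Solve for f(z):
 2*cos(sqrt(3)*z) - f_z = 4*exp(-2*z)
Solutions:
 f(z) = C1 + 2*sqrt(3)*sin(sqrt(3)*z)/3 + 2*exp(-2*z)


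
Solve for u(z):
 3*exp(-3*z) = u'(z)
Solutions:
 u(z) = C1 - exp(-3*z)


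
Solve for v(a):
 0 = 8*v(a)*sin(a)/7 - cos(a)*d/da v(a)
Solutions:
 v(a) = C1/cos(a)^(8/7)


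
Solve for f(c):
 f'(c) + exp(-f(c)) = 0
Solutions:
 f(c) = log(C1 - c)


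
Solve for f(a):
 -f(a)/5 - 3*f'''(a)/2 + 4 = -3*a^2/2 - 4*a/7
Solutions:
 f(a) = C3*exp(-15^(2/3)*2^(1/3)*a/15) + 15*a^2/2 + 20*a/7 + (C1*sin(2^(1/3)*3^(1/6)*5^(2/3)*a/10) + C2*cos(2^(1/3)*3^(1/6)*5^(2/3)*a/10))*exp(15^(2/3)*2^(1/3)*a/30) + 20


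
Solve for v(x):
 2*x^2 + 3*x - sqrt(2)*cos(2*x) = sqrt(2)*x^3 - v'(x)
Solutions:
 v(x) = C1 + sqrt(2)*x^4/4 - 2*x^3/3 - 3*x^2/2 + sqrt(2)*sin(2*x)/2


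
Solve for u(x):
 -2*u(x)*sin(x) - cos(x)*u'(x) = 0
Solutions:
 u(x) = C1*cos(x)^2


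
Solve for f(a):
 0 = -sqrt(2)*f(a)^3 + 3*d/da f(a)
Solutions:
 f(a) = -sqrt(6)*sqrt(-1/(C1 + sqrt(2)*a))/2
 f(a) = sqrt(6)*sqrt(-1/(C1 + sqrt(2)*a))/2


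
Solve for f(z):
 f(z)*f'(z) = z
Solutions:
 f(z) = -sqrt(C1 + z^2)
 f(z) = sqrt(C1 + z^2)


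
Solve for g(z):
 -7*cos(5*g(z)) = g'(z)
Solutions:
 g(z) = -asin((C1 + exp(70*z))/(C1 - exp(70*z)))/5 + pi/5
 g(z) = asin((C1 + exp(70*z))/(C1 - exp(70*z)))/5


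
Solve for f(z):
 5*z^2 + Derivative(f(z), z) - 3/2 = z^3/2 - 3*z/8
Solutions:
 f(z) = C1 + z^4/8 - 5*z^3/3 - 3*z^2/16 + 3*z/2


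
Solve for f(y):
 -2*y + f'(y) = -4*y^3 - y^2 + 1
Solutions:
 f(y) = C1 - y^4 - y^3/3 + y^2 + y


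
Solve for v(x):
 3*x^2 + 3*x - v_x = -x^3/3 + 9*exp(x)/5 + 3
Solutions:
 v(x) = C1 + x^4/12 + x^3 + 3*x^2/2 - 3*x - 9*exp(x)/5


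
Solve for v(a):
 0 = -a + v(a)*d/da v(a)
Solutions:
 v(a) = -sqrt(C1 + a^2)
 v(a) = sqrt(C1 + a^2)


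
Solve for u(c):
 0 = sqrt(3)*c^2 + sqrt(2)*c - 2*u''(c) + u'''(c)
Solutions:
 u(c) = C1 + C2*c + C3*exp(2*c) + sqrt(3)*c^4/24 + c^3*(sqrt(2) + sqrt(3))/12 + c^2*(sqrt(2) + sqrt(3))/8


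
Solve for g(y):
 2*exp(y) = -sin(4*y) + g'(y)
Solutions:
 g(y) = C1 + 2*exp(y) - cos(4*y)/4


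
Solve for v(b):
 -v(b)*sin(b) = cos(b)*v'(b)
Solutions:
 v(b) = C1*cos(b)


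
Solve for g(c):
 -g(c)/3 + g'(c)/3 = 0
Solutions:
 g(c) = C1*exp(c)


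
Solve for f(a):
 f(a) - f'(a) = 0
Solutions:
 f(a) = C1*exp(a)


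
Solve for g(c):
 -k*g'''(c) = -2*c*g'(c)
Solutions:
 g(c) = C1 + Integral(C2*airyai(2^(1/3)*c*(1/k)^(1/3)) + C3*airybi(2^(1/3)*c*(1/k)^(1/3)), c)


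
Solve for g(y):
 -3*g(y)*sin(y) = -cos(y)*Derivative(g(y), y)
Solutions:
 g(y) = C1/cos(y)^3


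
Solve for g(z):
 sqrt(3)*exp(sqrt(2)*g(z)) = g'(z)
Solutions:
 g(z) = sqrt(2)*(2*log(-1/(C1 + sqrt(3)*z)) - log(2))/4


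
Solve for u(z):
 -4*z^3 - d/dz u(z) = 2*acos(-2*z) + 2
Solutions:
 u(z) = C1 - z^4 - 2*z*acos(-2*z) - 2*z - sqrt(1 - 4*z^2)


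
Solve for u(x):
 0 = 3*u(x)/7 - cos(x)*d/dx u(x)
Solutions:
 u(x) = C1*(sin(x) + 1)^(3/14)/(sin(x) - 1)^(3/14)


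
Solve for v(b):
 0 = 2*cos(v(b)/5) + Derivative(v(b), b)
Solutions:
 2*b - 5*log(sin(v(b)/5) - 1)/2 + 5*log(sin(v(b)/5) + 1)/2 = C1


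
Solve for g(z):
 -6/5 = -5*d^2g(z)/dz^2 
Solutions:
 g(z) = C1 + C2*z + 3*z^2/25


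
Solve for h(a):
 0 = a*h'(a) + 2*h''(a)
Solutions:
 h(a) = C1 + C2*erf(a/2)


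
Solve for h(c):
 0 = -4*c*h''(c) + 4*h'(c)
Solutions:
 h(c) = C1 + C2*c^2


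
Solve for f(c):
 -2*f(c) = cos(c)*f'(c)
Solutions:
 f(c) = C1*(sin(c) - 1)/(sin(c) + 1)


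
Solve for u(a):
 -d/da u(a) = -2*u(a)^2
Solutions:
 u(a) = -1/(C1 + 2*a)


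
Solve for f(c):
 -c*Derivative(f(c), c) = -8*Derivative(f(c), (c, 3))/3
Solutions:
 f(c) = C1 + Integral(C2*airyai(3^(1/3)*c/2) + C3*airybi(3^(1/3)*c/2), c)


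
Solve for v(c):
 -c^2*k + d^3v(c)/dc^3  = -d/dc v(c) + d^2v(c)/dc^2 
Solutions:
 v(c) = C1 + c^3*k/3 + c^2*k + (C2*sin(sqrt(3)*c/2) + C3*cos(sqrt(3)*c/2))*exp(c/2)


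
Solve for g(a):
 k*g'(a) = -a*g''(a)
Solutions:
 g(a) = C1 + a^(1 - re(k))*(C2*sin(log(a)*Abs(im(k))) + C3*cos(log(a)*im(k)))


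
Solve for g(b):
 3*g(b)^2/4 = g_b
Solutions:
 g(b) = -4/(C1 + 3*b)


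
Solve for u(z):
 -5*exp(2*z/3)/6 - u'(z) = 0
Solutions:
 u(z) = C1 - 5*exp(2*z/3)/4


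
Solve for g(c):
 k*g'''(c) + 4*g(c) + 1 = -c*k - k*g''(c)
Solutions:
 g(c) = C1*exp(-c*((sqrt((1 + 54/k)^2 - 1) + 1 + 54/k)^(1/3) + 1 + (sqrt((1 + 54/k)^2 - 1) + 1 + 54/k)^(-1/3))/3) + C2*exp(c*((sqrt((1 + 54/k)^2 - 1) + 1 + 54/k)^(1/3) - sqrt(3)*I*(sqrt((1 + 54/k)^2 - 1) + 1 + 54/k)^(1/3) - 2 - 4/((-1 + sqrt(3)*I)*(sqrt((1 + 54/k)^2 - 1) + 1 + 54/k)^(1/3)))/6) + C3*exp(c*((sqrt((1 + 54/k)^2 - 1) + 1 + 54/k)^(1/3) + sqrt(3)*I*(sqrt((1 + 54/k)^2 - 1) + 1 + 54/k)^(1/3) - 2 + 4/((1 + sqrt(3)*I)*(sqrt((1 + 54/k)^2 - 1) + 1 + 54/k)^(1/3)))/6) - c*k/4 - 1/4


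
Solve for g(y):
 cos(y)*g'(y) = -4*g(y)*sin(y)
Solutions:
 g(y) = C1*cos(y)^4


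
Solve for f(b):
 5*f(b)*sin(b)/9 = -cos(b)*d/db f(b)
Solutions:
 f(b) = C1*cos(b)^(5/9)


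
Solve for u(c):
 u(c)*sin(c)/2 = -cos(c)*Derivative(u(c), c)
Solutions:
 u(c) = C1*sqrt(cos(c))


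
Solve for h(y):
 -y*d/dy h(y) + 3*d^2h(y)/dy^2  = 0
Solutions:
 h(y) = C1 + C2*erfi(sqrt(6)*y/6)


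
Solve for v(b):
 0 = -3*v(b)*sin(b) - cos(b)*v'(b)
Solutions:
 v(b) = C1*cos(b)^3


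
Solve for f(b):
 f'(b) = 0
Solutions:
 f(b) = C1


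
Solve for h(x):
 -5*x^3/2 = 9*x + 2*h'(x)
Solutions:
 h(x) = C1 - 5*x^4/16 - 9*x^2/4


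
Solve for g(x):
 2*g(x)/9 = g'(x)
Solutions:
 g(x) = C1*exp(2*x/9)


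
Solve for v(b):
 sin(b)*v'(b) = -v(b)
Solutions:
 v(b) = C1*sqrt(cos(b) + 1)/sqrt(cos(b) - 1)


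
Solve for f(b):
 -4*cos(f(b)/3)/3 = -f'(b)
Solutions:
 -4*b/3 - 3*log(sin(f(b)/3) - 1)/2 + 3*log(sin(f(b)/3) + 1)/2 = C1


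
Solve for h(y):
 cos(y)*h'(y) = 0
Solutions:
 h(y) = C1


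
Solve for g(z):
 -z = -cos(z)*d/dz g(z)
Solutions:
 g(z) = C1 + Integral(z/cos(z), z)


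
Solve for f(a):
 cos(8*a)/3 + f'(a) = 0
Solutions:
 f(a) = C1 - sin(8*a)/24


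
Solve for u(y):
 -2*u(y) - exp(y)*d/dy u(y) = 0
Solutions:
 u(y) = C1*exp(2*exp(-y))


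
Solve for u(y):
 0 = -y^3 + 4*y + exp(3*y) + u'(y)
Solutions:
 u(y) = C1 + y^4/4 - 2*y^2 - exp(3*y)/3


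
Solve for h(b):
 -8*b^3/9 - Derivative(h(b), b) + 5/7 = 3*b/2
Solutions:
 h(b) = C1 - 2*b^4/9 - 3*b^2/4 + 5*b/7
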